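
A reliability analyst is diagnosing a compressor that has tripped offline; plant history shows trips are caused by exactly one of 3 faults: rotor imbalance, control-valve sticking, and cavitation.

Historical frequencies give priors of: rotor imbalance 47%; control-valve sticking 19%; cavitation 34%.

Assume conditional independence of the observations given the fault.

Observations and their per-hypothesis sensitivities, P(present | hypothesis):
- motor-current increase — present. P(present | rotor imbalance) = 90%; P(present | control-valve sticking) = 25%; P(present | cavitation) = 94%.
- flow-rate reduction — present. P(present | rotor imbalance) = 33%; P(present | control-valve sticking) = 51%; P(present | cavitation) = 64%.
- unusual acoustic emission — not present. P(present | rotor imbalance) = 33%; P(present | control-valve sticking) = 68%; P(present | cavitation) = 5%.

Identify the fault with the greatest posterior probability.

cavitation

Multiply each prior by the joint likelihood of the evidence pattern (using 1 − P(present | H) for each absent observation):
  rotor imbalance: 0.47 × 0.90 × 0.33 × (1 − 0.33) = 0.093525
  control-valve sticking: 0.19 × 0.25 × 0.51 × (1 − 0.68) = 0.007752
  cavitation: 0.34 × 0.94 × 0.64 × (1 − 0.05) = 0.19432
Marginal likelihood of the evidence = 0.29559.
P(rotor imbalance | evidence) ≈ 0.093525 / 0.29559 ≈ 0.316
P(control-valve sticking | evidence) ≈ 0.007752 / 0.29559 ≈ 0.026
P(cavitation | evidence) ≈ 0.19432 / 0.29559 ≈ 0.657
The largest is 0.657, so cavitation is most probable.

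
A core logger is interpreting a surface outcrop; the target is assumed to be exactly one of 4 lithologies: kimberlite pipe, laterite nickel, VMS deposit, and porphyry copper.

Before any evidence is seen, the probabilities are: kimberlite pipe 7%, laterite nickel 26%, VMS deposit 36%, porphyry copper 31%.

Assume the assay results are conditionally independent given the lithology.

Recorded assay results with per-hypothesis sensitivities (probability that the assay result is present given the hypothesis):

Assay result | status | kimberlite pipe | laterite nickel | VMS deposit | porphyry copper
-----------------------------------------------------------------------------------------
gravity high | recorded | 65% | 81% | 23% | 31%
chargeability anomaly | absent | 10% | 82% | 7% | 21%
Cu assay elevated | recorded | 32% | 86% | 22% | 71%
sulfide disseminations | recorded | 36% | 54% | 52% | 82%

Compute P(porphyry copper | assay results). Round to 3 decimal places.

0.587

By Bayes' rule with conditional independence, the unnormalized weight for each hypothesis is prior × ∏ likelihoods (using 1 − P(present | H) for each absent assay result):
  kimberlite pipe: 0.07 × 0.65 × (1 − 0.10) × 0.32 × 0.36 = 0.0047174
  laterite nickel: 0.26 × 0.81 × (1 − 0.82) × 0.86 × 0.54 = 0.017604
  VMS deposit: 0.36 × 0.23 × (1 − 0.07) × 0.22 × 0.52 = 0.0088093
  porphyry copper: 0.31 × 0.31 × (1 − 0.21) × 0.71 × 0.82 = 0.0442
Normalizing constant Z = 0.0047174 + 0.017604 + 0.0088093 + 0.0442 = 0.075331.
P(porphyry copper | evidence) = 0.0442 / 0.075331 ≈ 0.587.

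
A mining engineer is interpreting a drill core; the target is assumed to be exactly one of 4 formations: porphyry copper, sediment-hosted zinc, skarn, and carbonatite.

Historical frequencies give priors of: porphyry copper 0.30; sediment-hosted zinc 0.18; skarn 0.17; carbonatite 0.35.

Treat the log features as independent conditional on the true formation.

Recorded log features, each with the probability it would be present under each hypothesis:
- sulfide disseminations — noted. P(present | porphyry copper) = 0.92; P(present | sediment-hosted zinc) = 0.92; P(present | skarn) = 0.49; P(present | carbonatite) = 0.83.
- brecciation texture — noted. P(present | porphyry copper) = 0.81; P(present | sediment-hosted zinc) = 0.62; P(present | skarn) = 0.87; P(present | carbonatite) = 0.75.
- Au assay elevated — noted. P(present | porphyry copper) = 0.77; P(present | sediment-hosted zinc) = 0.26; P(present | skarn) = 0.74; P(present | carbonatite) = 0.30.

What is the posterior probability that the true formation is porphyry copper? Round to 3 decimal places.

For each hypothesis, the unnormalized posterior weight is prior × product of the log feature likelihoods:
  porphyry copper: 0.30 × 0.92 × 0.81 × 0.77 = 0.17214
  sediment-hosted zinc: 0.18 × 0.92 × 0.62 × 0.26 = 0.026695
  skarn: 0.17 × 0.49 × 0.87 × 0.74 = 0.053629
  carbonatite: 0.35 × 0.83 × 0.75 × 0.30 = 0.065362
The unnormalized weights sum to 0.31783.
P(porphyry copper | evidence) = 0.17214 / 0.31783 ≈ 0.542.

0.542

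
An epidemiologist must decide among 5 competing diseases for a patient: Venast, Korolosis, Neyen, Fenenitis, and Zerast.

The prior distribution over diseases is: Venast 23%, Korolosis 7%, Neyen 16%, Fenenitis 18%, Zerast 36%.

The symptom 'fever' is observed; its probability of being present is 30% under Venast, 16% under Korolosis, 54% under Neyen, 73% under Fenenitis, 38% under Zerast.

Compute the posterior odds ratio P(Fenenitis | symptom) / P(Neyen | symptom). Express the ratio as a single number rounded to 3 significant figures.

The normalizing constant cancels in an odds ratio, so compute prior × likelihood for the two hypotheses only:
  Fenenitis: 0.18 × 0.73 = 0.1314
  Neyen: 0.16 × 0.54 = 0.0864
Odds(Fenenitis : Neyen) = 0.1314 / 0.0864 ≈ 1.52.

1.52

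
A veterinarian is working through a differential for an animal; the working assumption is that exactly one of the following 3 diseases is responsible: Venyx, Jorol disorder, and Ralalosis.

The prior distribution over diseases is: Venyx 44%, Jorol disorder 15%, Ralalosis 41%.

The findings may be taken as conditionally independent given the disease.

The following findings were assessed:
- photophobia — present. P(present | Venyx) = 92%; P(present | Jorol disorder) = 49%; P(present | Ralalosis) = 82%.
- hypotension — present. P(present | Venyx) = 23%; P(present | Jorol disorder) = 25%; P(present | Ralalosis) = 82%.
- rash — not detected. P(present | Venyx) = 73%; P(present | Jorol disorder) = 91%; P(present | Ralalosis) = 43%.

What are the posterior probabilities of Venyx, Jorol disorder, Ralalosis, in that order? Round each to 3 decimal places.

0.137, 0.009, 0.854

Multiply each prior by the joint likelihood of the evidence pattern (using 1 − P(present | H) for each absent finding):
  Venyx: 0.44 × 0.92 × 0.23 × (1 − 0.73) = 0.025138
  Jorol disorder: 0.15 × 0.49 × 0.25 × (1 − 0.91) = 0.0016537
  Ralalosis: 0.41 × 0.82 × 0.82 × (1 − 0.43) = 0.15714
The unnormalized weights sum to 0.18393.
P(Venyx | evidence) = 0.025138 / 0.18393 ≈ 0.137
P(Jorol disorder | evidence) = 0.0016537 / 0.18393 ≈ 0.009
P(Ralalosis | evidence) = 0.15714 / 0.18393 ≈ 0.854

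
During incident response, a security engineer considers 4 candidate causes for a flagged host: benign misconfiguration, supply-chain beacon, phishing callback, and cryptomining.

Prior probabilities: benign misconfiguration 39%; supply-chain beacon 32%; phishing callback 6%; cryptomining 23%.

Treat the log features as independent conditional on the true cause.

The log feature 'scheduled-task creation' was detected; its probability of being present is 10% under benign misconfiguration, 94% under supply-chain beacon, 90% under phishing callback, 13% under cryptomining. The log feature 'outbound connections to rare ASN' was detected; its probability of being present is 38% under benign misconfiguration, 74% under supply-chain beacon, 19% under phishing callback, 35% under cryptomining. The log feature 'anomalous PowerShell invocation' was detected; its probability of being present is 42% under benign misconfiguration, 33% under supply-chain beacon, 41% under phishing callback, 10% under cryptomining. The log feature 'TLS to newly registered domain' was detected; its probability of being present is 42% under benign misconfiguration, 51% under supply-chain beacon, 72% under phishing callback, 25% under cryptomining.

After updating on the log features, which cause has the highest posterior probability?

Multiply each prior by the joint likelihood of the log feature pattern:
  benign misconfiguration: 0.39 × 0.10 × 0.38 × 0.42 × 0.42 = 0.0026142
  supply-chain beacon: 0.32 × 0.94 × 0.74 × 0.33 × 0.51 = 0.037462
  phishing callback: 0.06 × 0.90 × 0.19 × 0.41 × 0.72 = 0.0030288
  cryptomining: 0.23 × 0.13 × 0.35 × 0.10 × 0.25 = 0.00026163
Marginal likelihood of the evidence = 0.043367.
P(benign misconfiguration | evidence) ≈ 0.0026142 / 0.043367 ≈ 0.060
P(supply-chain beacon | evidence) ≈ 0.037462 / 0.043367 ≈ 0.864
P(phishing callback | evidence) ≈ 0.0030288 / 0.043367 ≈ 0.070
P(cryptomining | evidence) ≈ 0.00026163 / 0.043367 ≈ 0.006
The largest is 0.864, so supply-chain beacon is most probable.

supply-chain beacon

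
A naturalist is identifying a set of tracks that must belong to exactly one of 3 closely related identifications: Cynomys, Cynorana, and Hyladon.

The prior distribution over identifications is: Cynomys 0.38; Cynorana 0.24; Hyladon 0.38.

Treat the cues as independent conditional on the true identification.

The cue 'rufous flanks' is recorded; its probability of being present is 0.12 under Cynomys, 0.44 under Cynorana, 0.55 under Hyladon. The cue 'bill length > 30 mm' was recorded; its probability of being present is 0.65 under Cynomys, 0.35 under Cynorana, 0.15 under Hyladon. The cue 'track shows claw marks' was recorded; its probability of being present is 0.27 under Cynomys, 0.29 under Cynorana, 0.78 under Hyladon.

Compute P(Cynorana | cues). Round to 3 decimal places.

0.248

For each hypothesis, the unnormalized posterior weight is prior × product of the cue likelihoods:
  Cynomys: 0.38 × 0.12 × 0.65 × 0.27 = 0.0080028
  Cynorana: 0.24 × 0.44 × 0.35 × 0.29 = 0.010718
  Hyladon: 0.38 × 0.55 × 0.15 × 0.78 = 0.024453
The unnormalized weights sum to 0.043174.
P(Cynorana | evidence) = 0.010718 / 0.043174 ≈ 0.248.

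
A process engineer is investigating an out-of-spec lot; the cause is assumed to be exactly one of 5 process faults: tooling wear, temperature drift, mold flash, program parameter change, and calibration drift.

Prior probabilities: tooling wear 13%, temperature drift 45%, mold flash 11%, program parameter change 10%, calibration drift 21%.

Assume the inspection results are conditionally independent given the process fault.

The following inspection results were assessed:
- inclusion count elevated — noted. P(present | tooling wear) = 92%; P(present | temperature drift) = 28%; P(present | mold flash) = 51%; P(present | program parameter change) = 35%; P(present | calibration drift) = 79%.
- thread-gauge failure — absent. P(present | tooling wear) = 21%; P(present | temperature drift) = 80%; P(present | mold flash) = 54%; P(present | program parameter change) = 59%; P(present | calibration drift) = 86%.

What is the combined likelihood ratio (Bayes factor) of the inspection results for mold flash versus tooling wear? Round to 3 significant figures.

The Bayes factor is the ratio of the joint likelihoods of the inspection result pattern under the two hypotheses (using 1 − P(present | H) for each absent inspection result).
  mold flash: 0.51 × (1 − 0.54) = 0.2346
  tooling wear: 0.92 × (1 − 0.21) = 0.7268
Bayes factor = 0.2346 / 0.7268 ≈ 0.323

0.323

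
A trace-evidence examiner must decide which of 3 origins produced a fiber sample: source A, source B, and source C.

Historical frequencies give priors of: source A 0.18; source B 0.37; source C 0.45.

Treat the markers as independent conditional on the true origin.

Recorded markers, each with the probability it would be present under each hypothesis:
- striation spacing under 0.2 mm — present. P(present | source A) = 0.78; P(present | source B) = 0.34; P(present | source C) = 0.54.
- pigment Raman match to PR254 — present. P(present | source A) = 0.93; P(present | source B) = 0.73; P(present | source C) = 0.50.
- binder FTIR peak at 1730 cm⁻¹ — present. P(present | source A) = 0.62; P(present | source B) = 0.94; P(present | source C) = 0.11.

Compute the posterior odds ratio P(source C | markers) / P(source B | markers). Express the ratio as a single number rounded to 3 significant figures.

0.155

Posterior odds equal prior odds times the likelihood ratio; only the two competing hypotheses matter.
  source C: 0.45 × 0.54 × 0.50 × 0.11 = 0.013365
  source B: 0.37 × 0.34 × 0.73 × 0.94 = 0.086324
Odds(source C : source B) = 0.013365 / 0.086324 ≈ 0.155.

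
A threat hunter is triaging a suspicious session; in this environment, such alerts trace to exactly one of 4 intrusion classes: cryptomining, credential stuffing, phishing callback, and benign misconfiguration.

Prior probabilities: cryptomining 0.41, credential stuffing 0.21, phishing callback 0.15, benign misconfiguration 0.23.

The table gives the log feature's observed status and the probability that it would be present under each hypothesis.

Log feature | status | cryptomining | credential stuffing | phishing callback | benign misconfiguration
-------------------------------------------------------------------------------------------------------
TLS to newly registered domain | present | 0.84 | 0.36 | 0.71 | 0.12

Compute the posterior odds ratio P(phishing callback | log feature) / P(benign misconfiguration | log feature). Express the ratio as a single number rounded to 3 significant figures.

Unnormalized posterior weight (prior times the log feature likelihood) for each of the two hypotheses:
  phishing callback: 0.15 × 0.71 = 0.1065
  benign misconfiguration: 0.23 × 0.12 = 0.0276
Odds(phishing callback : benign misconfiguration) = 0.1065 / 0.0276 ≈ 3.86.

3.86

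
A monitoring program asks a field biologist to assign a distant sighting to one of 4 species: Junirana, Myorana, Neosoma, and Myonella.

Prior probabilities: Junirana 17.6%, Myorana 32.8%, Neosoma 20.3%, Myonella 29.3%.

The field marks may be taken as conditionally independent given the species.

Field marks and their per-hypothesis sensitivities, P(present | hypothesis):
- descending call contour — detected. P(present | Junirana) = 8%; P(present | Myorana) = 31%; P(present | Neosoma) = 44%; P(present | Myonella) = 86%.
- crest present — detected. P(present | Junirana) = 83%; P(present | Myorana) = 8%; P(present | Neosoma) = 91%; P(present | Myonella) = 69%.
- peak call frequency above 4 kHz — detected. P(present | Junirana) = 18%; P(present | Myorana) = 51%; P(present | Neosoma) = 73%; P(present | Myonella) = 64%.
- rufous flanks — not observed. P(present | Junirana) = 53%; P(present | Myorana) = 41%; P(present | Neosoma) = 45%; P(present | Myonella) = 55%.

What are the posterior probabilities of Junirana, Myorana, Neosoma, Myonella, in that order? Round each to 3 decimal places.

0.011, 0.028, 0.379, 0.581

By Bayes' rule with conditional independence, the unnormalized weight for each hypothesis is prior × ∏ likelihoods (using 1 − P(present | H) for each absent field mark):
  Junirana: 0.176 × 0.08 × 0.83 × 0.18 × (1 − 0.53) = 0.00098867
  Myorana: 0.328 × 0.31 × 0.08 × 0.51 × (1 − 0.41) = 0.0024476
  Neosoma: 0.203 × 0.44 × 0.91 × 0.73 × (1 − 0.45) = 0.032634
  Myonella: 0.293 × 0.86 × 0.69 × 0.64 × (1 − 0.55) = 0.050073
Marginal likelihood of the evidence = 0.086144.
P(Junirana | evidence) = 0.00098867 / 0.086144 ≈ 0.011
P(Myorana | evidence) = 0.0024476 / 0.086144 ≈ 0.028
P(Neosoma | evidence) = 0.032634 / 0.086144 ≈ 0.379
P(Myonella | evidence) = 0.050073 / 0.086144 ≈ 0.581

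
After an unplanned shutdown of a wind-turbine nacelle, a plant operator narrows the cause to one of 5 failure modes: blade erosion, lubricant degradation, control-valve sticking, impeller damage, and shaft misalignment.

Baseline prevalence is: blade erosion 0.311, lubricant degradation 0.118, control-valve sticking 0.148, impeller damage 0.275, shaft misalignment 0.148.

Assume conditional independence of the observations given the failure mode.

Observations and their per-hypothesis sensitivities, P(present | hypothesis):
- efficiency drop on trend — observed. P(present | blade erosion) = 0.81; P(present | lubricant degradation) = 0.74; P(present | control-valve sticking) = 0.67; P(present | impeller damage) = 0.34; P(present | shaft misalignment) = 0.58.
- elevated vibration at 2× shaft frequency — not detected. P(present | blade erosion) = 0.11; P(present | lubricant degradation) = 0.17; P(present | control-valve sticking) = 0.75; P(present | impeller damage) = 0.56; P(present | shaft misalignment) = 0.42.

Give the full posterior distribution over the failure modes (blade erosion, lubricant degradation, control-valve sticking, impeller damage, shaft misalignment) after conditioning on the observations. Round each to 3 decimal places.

By Bayes' rule with conditional independence, the unnormalized weight for each hypothesis is prior × ∏ likelihoods (using 1 − P(present | H) for each absent observation):
  blade erosion: 0.311 × 0.81 × (1 − 0.11) = 0.2242
  lubricant degradation: 0.118 × 0.74 × (1 − 0.17) = 0.072476
  control-valve sticking: 0.148 × 0.67 × (1 − 0.75) = 0.02479
  impeller damage: 0.275 × 0.34 × (1 − 0.56) = 0.04114
  shaft misalignment: 0.148 × 0.58 × (1 − 0.42) = 0.049787
Marginal likelihood of the evidence = 0.41239.
P(blade erosion | evidence) = 0.2242 / 0.41239 ≈ 0.544
P(lubricant degradation | evidence) = 0.072476 / 0.41239 ≈ 0.176
P(control-valve sticking | evidence) = 0.02479 / 0.41239 ≈ 0.060
P(impeller damage | evidence) = 0.04114 / 0.41239 ≈ 0.100
P(shaft misalignment | evidence) = 0.049787 / 0.41239 ≈ 0.121

0.544, 0.176, 0.060, 0.100, 0.121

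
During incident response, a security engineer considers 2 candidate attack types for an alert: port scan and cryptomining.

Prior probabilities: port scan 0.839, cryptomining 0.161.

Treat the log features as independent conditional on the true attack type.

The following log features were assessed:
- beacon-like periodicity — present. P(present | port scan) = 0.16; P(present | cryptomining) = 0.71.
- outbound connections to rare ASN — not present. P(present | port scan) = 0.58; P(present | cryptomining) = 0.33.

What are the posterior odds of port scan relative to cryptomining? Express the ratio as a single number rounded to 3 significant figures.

0.736

Posterior odds equal prior odds times the likelihood ratio; only the two competing hypotheses matter (using 1 − P(present | H) for each absent log feature).
  port scan: 0.839 × 0.16 × (1 − 0.58) = 0.056381
  cryptomining: 0.161 × 0.71 × (1 − 0.33) = 0.076588
Odds(port scan : cryptomining) = 0.056381 / 0.076588 ≈ 0.736.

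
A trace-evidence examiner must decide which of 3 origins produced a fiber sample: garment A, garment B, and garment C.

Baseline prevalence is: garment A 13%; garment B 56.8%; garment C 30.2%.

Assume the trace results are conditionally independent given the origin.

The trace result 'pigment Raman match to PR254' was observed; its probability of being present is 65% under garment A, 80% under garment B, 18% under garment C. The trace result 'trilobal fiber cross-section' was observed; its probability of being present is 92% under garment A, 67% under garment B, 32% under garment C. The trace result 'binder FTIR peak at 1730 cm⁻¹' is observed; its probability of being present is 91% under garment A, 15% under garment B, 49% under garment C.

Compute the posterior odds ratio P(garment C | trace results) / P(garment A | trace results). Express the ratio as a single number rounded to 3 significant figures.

0.120

Posterior odds equal prior odds times the likelihood ratio; only the two competing hypotheses matter.
  garment C: 0.302 × 0.18 × 0.32 × 0.49 = 0.0085236
  garment A: 0.130 × 0.65 × 0.92 × 0.91 = 0.070743
Posterior odds = 0.0085236 / 0.070743 ≈ 0.120.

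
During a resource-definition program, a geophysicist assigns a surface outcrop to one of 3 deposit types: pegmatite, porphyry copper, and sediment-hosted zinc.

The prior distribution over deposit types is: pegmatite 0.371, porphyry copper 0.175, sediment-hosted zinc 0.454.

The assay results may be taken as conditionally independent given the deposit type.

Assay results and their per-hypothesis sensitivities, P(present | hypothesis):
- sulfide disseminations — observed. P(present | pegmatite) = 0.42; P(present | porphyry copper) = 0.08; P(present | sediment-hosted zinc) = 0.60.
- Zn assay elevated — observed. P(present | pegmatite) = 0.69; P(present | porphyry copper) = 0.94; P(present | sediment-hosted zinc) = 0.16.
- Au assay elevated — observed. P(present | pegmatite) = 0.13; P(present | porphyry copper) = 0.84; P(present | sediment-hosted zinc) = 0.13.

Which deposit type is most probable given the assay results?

Multiply each prior by the joint likelihood of the assay result pattern:
  pegmatite: 0.371 × 0.42 × 0.69 × 0.13 = 0.013977
  porphyry copper: 0.175 × 0.08 × 0.94 × 0.84 = 0.011054
  sediment-hosted zinc: 0.454 × 0.60 × 0.16 × 0.13 = 0.0056659
Marginal likelihood of the evidence = 0.030697.
P(pegmatite | evidence) ≈ 0.013977 / 0.030697 ≈ 0.455
P(porphyry copper | evidence) ≈ 0.011054 / 0.030697 ≈ 0.360
P(sediment-hosted zinc | evidence) ≈ 0.0056659 / 0.030697 ≈ 0.185
The largest is 0.455, so pegmatite is most probable.

pegmatite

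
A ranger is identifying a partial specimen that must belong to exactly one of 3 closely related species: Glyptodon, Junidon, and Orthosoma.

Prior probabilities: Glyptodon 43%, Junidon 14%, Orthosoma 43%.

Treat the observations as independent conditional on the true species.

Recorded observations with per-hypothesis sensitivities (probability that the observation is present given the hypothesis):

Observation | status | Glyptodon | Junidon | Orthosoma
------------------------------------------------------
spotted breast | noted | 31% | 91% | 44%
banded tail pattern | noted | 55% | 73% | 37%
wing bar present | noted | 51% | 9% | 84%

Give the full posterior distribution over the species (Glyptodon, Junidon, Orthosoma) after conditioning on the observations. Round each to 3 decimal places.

For each hypothesis, the unnormalized posterior weight is prior × product of the observation likelihoods:
  Glyptodon: 0.43 × 0.31 × 0.55 × 0.51 = 0.037391
  Junidon: 0.14 × 0.91 × 0.73 × 0.09 = 0.0083702
  Orthosoma: 0.43 × 0.44 × 0.37 × 0.84 = 0.058803
The unnormalized weights sum to 0.10456.
P(Glyptodon | evidence) = 0.037391 / 0.10456 ≈ 0.358
P(Junidon | evidence) = 0.0083702 / 0.10456 ≈ 0.080
P(Orthosoma | evidence) = 0.058803 / 0.10456 ≈ 0.562

0.358, 0.080, 0.562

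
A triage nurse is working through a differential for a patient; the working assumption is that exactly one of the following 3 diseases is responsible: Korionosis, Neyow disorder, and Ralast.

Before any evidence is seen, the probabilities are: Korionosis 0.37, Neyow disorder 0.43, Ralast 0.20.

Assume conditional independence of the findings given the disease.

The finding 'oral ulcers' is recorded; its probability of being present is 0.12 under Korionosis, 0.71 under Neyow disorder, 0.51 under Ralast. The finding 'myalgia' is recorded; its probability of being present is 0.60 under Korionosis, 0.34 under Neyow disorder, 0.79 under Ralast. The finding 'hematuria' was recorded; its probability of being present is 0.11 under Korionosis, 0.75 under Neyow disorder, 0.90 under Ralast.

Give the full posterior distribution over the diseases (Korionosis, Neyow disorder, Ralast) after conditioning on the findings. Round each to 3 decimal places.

0.019, 0.508, 0.473

For each hypothesis, the unnormalized posterior weight is prior × product of the finding likelihoods:
  Korionosis: 0.37 × 0.12 × 0.60 × 0.11 = 0.0029304
  Neyow disorder: 0.43 × 0.71 × 0.34 × 0.75 = 0.077851
  Ralast: 0.20 × 0.51 × 0.79 × 0.90 = 0.072522
Normalizing constant Z = 0.0029304 + 0.077851 + 0.072522 = 0.1533.
P(Korionosis | evidence) = 0.0029304 / 0.1533 ≈ 0.019
P(Neyow disorder | evidence) = 0.077851 / 0.1533 ≈ 0.508
P(Ralast | evidence) = 0.072522 / 0.1533 ≈ 0.473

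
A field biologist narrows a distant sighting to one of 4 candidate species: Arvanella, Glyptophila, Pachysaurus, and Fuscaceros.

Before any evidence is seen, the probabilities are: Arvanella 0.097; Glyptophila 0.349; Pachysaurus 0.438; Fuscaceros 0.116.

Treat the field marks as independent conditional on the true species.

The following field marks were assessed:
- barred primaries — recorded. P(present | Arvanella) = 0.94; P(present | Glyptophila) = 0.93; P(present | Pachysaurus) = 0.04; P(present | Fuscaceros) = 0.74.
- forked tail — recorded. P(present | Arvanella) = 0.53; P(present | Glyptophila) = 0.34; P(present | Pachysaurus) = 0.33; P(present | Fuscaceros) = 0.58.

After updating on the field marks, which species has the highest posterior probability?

Multiply each prior by the joint likelihood of the field mark pattern:
  Arvanella: 0.097 × 0.94 × 0.53 = 0.048325
  Glyptophila: 0.349 × 0.93 × 0.34 = 0.11035
  Pachysaurus: 0.438 × 0.04 × 0.33 = 0.0057816
  Fuscaceros: 0.116 × 0.74 × 0.58 = 0.049787
The unnormalized weights sum to 0.21425.
P(Arvanella | evidence) ≈ 0.048325 / 0.21425 ≈ 0.226
P(Glyptophila | evidence) ≈ 0.11035 / 0.21425 ≈ 0.515
P(Pachysaurus | evidence) ≈ 0.0057816 / 0.21425 ≈ 0.027
P(Fuscaceros | evidence) ≈ 0.049787 / 0.21425 ≈ 0.232
The largest is 0.515, so Glyptophila is most probable.

Glyptophila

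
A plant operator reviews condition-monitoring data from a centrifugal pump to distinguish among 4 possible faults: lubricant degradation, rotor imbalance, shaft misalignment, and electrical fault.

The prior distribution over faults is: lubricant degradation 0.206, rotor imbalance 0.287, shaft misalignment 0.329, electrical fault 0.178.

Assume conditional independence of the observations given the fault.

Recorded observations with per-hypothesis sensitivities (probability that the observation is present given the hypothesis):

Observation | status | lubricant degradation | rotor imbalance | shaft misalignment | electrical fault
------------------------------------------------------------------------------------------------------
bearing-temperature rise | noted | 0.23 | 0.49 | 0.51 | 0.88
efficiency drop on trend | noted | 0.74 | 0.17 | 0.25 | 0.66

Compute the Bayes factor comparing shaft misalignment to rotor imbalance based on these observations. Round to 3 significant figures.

Joint likelihood of the evidence pattern under each hypothesis:
  shaft misalignment: 0.51 × 0.25 = 0.1275
  rotor imbalance: 0.49 × 0.17 = 0.0833
Bayes factor = 0.1275 / 0.0833 ≈ 1.53

1.53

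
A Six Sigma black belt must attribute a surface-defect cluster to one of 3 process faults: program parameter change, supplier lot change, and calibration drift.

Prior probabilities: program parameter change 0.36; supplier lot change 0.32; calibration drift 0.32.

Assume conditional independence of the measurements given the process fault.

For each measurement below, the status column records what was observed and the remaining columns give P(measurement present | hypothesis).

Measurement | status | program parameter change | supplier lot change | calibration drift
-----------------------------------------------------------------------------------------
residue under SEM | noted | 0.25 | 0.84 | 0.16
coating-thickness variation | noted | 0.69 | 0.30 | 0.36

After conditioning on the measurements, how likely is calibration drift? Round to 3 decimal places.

0.114

Multiply each prior by the joint likelihood of the measurement pattern:
  program parameter change: 0.36 × 0.25 × 0.69 = 0.0621
  supplier lot change: 0.32 × 0.84 × 0.30 = 0.08064
  calibration drift: 0.32 × 0.16 × 0.36 = 0.018432
The unnormalized weights sum to 0.16117.
P(calibration drift | evidence) = 0.018432 / 0.16117 ≈ 0.114.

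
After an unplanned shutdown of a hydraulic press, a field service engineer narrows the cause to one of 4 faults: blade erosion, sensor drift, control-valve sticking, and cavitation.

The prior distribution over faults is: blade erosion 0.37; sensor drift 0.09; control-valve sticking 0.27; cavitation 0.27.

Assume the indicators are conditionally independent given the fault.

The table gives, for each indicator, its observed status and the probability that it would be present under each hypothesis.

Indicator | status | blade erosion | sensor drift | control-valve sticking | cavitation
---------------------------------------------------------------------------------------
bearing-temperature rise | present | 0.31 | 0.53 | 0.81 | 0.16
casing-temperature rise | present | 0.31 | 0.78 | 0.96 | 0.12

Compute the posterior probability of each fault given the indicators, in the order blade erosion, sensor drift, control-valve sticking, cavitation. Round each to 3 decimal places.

By Bayes' rule with conditional independence, the unnormalized weight for each hypothesis is prior × ∏ likelihoods:
  blade erosion: 0.37 × 0.31 × 0.31 = 0.035557
  sensor drift: 0.09 × 0.53 × 0.78 = 0.037206
  control-valve sticking: 0.27 × 0.81 × 0.96 = 0.20995
  cavitation: 0.27 × 0.16 × 0.12 = 0.005184
Normalizing constant Z = 0.035557 + 0.037206 + 0.20995 + 0.005184 = 0.2879.
P(blade erosion | evidence) = 0.035557 / 0.2879 ≈ 0.124
P(sensor drift | evidence) = 0.037206 / 0.2879 ≈ 0.129
P(control-valve sticking | evidence) = 0.20995 / 0.2879 ≈ 0.729
P(cavitation | evidence) = 0.005184 / 0.2879 ≈ 0.018

0.124, 0.129, 0.729, 0.018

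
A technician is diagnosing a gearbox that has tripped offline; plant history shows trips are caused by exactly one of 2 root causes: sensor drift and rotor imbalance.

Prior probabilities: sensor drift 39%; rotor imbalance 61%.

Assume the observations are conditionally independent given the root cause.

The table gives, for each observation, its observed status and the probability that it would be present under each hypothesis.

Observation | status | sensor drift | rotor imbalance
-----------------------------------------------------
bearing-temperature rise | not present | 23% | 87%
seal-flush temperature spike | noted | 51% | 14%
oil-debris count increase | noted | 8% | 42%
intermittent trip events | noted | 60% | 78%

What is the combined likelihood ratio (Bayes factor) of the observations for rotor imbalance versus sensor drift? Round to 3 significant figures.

0.316

The Bayes factor is the ratio of the joint likelihoods of the evidence pattern under the two hypotheses (using 1 − P(present | H) for each absent observation).
  rotor imbalance: (1 − 0.87) × 0.14 × 0.42 × 0.78 = 0.0059623
  sensor drift: (1 − 0.23) × 0.51 × 0.08 × 0.60 = 0.01885
Bayes factor = 0.0059623 / 0.01885 ≈ 0.316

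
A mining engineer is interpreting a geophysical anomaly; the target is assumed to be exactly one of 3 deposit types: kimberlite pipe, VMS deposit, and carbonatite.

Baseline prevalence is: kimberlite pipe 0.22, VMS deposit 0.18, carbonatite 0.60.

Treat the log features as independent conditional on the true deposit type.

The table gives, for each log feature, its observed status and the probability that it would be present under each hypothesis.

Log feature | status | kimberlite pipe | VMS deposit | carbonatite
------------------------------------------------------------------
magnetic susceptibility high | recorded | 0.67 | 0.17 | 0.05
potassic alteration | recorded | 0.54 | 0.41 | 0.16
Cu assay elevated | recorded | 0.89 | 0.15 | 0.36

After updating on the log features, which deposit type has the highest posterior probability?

By Bayes' rule with conditional independence, the unnormalized weight for each hypothesis is prior × ∏ likelihoods:
  kimberlite pipe: 0.22 × 0.67 × 0.54 × 0.89 = 0.07084
  VMS deposit: 0.18 × 0.17 × 0.41 × 0.15 = 0.0018819
  carbonatite: 0.60 × 0.05 × 0.16 × 0.36 = 0.001728
Normalizing constant Z = 0.07084 + 0.0018819 + 0.001728 = 0.07445.
P(kimberlite pipe | evidence) ≈ 0.07084 / 0.07445 ≈ 0.952
P(VMS deposit | evidence) ≈ 0.0018819 / 0.07445 ≈ 0.025
P(carbonatite | evidence) ≈ 0.001728 / 0.07445 ≈ 0.023
The largest is 0.952, so kimberlite pipe is most probable.

kimberlite pipe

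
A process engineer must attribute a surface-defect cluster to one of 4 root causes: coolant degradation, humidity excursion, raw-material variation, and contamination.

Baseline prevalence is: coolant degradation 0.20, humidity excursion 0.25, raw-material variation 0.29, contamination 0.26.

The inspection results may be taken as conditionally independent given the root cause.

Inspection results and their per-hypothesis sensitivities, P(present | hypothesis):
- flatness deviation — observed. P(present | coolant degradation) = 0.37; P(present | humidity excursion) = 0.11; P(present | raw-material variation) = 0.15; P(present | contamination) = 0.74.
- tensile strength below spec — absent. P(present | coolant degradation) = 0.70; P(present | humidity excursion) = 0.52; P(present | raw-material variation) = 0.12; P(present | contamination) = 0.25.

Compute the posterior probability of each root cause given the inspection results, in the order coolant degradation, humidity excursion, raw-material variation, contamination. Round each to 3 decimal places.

For each hypothesis, the unnormalized posterior weight is prior × product of the inspection result likelihoods (using 1 − P(present | H) for each absent inspection result):
  coolant degradation: 0.20 × 0.37 × (1 − 0.70) = 0.0222
  humidity excursion: 0.25 × 0.11 × (1 − 0.52) = 0.0132
  raw-material variation: 0.29 × 0.15 × (1 − 0.12) = 0.03828
  contamination: 0.26 × 0.74 × (1 − 0.25) = 0.1443
Normalizing constant Z = 0.0222 + 0.0132 + 0.03828 + 0.1443 = 0.21798.
P(coolant degradation | evidence) = 0.0222 / 0.21798 ≈ 0.102
P(humidity excursion | evidence) = 0.0132 / 0.21798 ≈ 0.061
P(raw-material variation | evidence) = 0.03828 / 0.21798 ≈ 0.176
P(contamination | evidence) = 0.1443 / 0.21798 ≈ 0.662

0.102, 0.061, 0.176, 0.662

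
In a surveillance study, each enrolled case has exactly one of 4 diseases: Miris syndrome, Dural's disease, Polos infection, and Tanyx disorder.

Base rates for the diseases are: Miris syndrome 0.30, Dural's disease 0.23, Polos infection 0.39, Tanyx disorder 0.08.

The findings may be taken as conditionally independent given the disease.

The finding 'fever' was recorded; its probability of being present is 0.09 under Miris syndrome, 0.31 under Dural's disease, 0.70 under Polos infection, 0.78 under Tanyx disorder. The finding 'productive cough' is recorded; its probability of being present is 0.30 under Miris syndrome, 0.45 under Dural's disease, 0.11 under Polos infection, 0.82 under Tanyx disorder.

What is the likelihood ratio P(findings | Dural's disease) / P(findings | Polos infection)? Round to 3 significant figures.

Joint likelihood of the evidence pattern under each hypothesis:
  Dural's disease: 0.31 × 0.45 = 0.1395
  Polos infection: 0.70 × 0.11 = 0.077
Bayes factor = 0.1395 / 0.077 ≈ 1.81

1.81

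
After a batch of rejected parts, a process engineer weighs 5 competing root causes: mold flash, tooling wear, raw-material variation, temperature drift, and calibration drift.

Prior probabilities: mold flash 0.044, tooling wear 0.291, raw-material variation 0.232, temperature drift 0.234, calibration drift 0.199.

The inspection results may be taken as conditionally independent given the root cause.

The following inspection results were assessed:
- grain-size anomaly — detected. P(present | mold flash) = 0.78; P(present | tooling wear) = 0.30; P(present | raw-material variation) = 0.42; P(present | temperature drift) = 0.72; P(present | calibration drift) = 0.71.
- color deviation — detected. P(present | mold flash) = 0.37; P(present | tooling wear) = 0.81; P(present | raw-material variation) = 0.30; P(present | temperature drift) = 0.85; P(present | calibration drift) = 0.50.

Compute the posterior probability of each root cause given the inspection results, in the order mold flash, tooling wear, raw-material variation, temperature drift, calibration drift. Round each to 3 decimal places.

0.039, 0.217, 0.090, 0.439, 0.216

Multiply each prior by the joint likelihood of the inspection result pattern:
  mold flash: 0.044 × 0.78 × 0.37 = 0.012698
  tooling wear: 0.291 × 0.30 × 0.81 = 0.070713
  raw-material variation: 0.232 × 0.42 × 0.30 = 0.029232
  temperature drift: 0.234 × 0.72 × 0.85 = 0.14321
  calibration drift: 0.199 × 0.71 × 0.50 = 0.070645
Marginal likelihood of the evidence = 0.3265.
P(mold flash | evidence) = 0.012698 / 0.3265 ≈ 0.039
P(tooling wear | evidence) = 0.070713 / 0.3265 ≈ 0.217
P(raw-material variation | evidence) = 0.029232 / 0.3265 ≈ 0.090
P(temperature drift | evidence) = 0.14321 / 0.3265 ≈ 0.439
P(calibration drift | evidence) = 0.070645 / 0.3265 ≈ 0.216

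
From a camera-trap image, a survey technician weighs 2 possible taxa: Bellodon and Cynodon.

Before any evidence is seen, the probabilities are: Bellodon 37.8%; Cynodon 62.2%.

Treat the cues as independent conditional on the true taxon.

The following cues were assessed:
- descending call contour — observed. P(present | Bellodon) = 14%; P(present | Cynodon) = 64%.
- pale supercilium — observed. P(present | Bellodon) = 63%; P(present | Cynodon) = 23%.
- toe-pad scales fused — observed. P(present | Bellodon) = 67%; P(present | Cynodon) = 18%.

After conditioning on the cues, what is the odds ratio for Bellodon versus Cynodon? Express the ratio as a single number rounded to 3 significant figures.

Posterior odds equal prior odds times the likelihood ratio; only the two competing hypotheses matter.
  Bellodon: 0.378 × 0.14 × 0.63 × 0.67 = 0.022338
  Cynodon: 0.622 × 0.64 × 0.23 × 0.18 = 0.016481
Posterior odds = 0.022338 / 0.016481 ≈ 1.36.

1.36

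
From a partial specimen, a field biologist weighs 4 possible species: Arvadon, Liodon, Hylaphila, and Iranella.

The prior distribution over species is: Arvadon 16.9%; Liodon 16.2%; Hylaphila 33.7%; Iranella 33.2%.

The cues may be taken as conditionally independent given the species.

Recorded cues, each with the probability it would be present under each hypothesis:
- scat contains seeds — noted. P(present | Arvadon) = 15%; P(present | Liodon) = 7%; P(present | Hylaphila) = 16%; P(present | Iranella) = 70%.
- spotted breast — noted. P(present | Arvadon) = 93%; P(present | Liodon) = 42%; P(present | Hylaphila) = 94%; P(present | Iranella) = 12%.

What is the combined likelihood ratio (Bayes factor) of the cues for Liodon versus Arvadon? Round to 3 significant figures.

0.211

Take the product of per-cue likelihoods under each hypothesis, then divide.
  Liodon: 0.07 × 0.42 = 0.0294
  Arvadon: 0.15 × 0.93 = 0.1395
Bayes factor = 0.0294 / 0.1395 ≈ 0.211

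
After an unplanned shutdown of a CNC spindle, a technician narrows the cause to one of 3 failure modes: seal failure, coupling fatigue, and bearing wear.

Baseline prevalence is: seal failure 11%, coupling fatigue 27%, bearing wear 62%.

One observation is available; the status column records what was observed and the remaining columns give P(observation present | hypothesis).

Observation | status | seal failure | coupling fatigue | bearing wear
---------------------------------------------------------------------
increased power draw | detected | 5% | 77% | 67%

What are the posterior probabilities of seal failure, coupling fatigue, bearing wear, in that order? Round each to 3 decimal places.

0.009, 0.331, 0.661

By Bayes' rule, the unnormalized weight for each hypothesis is prior × likelihood:
  seal failure: 0.11 × 0.05 = 0.0055
  coupling fatigue: 0.27 × 0.77 = 0.2079
  bearing wear: 0.62 × 0.67 = 0.4154
Normalizing constant Z = 0.0055 + 0.2079 + 0.4154 = 0.6288.
P(seal failure | evidence) = 0.0055 / 0.6288 ≈ 0.009
P(coupling fatigue | evidence) = 0.2079 / 0.6288 ≈ 0.331
P(bearing wear | evidence) = 0.4154 / 0.6288 ≈ 0.661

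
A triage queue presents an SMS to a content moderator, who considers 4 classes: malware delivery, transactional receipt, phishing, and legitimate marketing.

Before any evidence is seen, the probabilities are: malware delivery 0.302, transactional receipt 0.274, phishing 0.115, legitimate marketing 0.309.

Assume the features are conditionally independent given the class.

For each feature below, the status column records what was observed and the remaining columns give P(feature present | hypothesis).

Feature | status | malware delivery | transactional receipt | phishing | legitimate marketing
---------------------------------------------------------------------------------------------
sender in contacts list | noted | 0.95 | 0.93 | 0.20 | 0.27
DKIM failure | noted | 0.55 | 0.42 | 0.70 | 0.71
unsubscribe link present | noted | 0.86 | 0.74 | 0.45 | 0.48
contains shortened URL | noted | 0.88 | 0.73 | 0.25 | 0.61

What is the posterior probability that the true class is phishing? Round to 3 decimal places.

Multiply each prior by the joint likelihood of the feature pattern:
  malware delivery: 0.302 × 0.95 × 0.55 × 0.86 × 0.88 = 0.11942
  transactional receipt: 0.274 × 0.93 × 0.42 × 0.74 × 0.73 = 0.057815
  phishing: 0.115 × 0.20 × 0.70 × 0.45 × 0.25 = 0.0018112
  legitimate marketing: 0.309 × 0.27 × 0.71 × 0.48 × 0.61 = 0.017344
Normalizing constant Z = 0.11942 + 0.057815 + 0.0018112 + 0.017344 = 0.19639.
P(phishing | evidence) = 0.0018112 / 0.19639 ≈ 0.009.

0.009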